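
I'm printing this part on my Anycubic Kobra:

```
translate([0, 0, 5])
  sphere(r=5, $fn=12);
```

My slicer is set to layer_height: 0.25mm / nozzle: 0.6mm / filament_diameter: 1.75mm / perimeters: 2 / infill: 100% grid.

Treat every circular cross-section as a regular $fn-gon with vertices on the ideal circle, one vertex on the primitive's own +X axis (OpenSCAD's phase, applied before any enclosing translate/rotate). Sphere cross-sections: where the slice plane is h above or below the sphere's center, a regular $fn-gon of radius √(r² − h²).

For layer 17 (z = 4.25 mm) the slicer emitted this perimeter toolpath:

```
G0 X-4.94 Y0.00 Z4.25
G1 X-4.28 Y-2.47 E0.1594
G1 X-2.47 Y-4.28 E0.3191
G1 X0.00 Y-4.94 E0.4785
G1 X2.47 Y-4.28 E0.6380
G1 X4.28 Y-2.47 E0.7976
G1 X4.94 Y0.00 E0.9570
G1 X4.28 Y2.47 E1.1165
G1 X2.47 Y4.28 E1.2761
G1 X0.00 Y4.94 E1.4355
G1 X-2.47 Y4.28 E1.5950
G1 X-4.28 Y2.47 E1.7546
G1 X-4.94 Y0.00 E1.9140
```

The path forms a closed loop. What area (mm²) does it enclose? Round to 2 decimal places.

Apply the shoelace formula to the sequence of (X, Y) vertices; enclosed area = 73.24 mm².

73.24 mm²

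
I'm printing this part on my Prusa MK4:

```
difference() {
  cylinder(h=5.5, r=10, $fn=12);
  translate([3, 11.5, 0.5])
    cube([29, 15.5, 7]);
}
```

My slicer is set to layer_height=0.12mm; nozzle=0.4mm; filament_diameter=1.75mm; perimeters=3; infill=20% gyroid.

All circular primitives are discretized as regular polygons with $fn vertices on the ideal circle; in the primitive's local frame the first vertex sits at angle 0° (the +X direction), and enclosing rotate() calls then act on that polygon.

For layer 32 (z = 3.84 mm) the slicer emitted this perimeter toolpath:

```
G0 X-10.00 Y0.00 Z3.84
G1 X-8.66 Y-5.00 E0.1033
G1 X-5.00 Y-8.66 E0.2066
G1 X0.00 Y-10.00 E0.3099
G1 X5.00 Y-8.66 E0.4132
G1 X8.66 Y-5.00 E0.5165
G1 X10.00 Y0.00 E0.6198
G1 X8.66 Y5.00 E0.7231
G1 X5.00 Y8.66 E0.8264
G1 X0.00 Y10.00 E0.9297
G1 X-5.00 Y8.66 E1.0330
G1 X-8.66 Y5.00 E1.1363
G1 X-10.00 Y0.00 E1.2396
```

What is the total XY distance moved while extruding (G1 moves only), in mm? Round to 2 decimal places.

62.12 mm

Sum the Euclidean lengths of each G1 segment: total = 62.12 mm.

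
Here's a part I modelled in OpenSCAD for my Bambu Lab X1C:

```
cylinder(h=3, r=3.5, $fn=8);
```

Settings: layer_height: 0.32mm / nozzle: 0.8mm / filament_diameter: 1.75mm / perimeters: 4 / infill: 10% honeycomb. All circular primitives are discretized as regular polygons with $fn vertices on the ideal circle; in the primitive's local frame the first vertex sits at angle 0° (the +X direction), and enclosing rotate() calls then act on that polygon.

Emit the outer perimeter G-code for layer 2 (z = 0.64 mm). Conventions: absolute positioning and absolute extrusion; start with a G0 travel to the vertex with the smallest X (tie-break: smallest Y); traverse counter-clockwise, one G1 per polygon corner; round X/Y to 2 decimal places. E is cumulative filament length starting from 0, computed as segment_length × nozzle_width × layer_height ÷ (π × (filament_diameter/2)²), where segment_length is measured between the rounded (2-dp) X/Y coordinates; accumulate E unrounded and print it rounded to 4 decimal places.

At z = 0.64 mm: the cylinder: section is a regular 8-gon, circumradius r=3.5. The outline is a single polygon with 8 vertices. Extrusion per mm of travel: 0.8 × 0.32 / (π × 0.875²) = 0.106432. Accumulating E over each segment gives final E = 2.2786.

G0 X-3.50 Y0.00 Z0.64
G1 X-2.47 Y-2.47 E0.2848
G1 X0.00 Y-3.50 E0.5697
G1 X2.47 Y-2.47 E0.8545
G1 X3.50 Y0.00 E1.1393
G1 X2.47 Y2.47 E1.4241
G1 X0.00 Y3.50 E1.7090
G1 X-2.47 Y2.47 E1.9938
G1 X-3.50 Y0.00 E2.2786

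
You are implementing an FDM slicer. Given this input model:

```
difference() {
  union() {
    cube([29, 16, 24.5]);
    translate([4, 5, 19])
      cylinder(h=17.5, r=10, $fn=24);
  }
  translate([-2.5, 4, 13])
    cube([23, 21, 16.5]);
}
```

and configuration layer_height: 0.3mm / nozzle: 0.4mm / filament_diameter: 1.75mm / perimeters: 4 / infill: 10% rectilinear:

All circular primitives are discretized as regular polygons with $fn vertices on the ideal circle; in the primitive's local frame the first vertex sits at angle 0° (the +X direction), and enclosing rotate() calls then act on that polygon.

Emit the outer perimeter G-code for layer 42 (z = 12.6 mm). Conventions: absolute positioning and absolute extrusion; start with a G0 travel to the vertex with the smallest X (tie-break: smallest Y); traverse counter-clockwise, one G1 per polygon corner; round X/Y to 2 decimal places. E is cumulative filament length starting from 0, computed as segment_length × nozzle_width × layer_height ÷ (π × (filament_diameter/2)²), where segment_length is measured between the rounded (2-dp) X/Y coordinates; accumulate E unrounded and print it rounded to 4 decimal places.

At z = 12.6 mm: the 29×16 cube contributes its full rectangle; the cylinder at (4, 5) is not intersected at this z (z outside [19, 36.5]); Taking the union: only the 29×16 cube is present, so the union is just that shape — 1 connected region; the cube at (-2.5, 4) does not reach this height (z outside [13, 29.5]); After the difference (first − rest): none of the subtracted shapes is present at this height, so the result so far is unchanged — 1 connected region. The outline is a single polygon with 4 vertices. Extrusion per mm of travel: 0.4 × 0.3 / (π × 0.875²) = 0.049890. Accumulating E over each segment gives final E = 4.4901.

G0 X0.00 Y0.00 Z12.60
G1 X29.00 Y0.00 E1.4468
G1 X29.00 Y16.00 E2.2451
G1 X0.00 Y16.00 E3.6919
G1 X0.00 Y0.00 E4.4901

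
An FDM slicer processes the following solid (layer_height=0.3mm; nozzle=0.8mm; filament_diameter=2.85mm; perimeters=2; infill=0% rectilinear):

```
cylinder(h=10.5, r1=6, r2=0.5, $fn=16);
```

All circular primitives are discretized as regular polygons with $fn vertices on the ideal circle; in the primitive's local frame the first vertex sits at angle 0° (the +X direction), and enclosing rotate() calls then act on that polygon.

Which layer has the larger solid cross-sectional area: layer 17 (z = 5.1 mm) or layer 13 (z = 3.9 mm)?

layer 13 (z = 3.9 mm)

Layer 17 (z = 5.1): the cone contributes a regular 16-gon of circumradius 3.329 (interpolated between r1=6 and r2=0.5 at t=0.486) (area = (16/2)·3.329²·sin(360°/16) = 33.92 mm²). So its area = 33.92 mm². Layer 13 (z = 3.9): the cone (r1=6→r2=0.5) has section circumradius 3.957 here — a regular 16-gon (area = (16/2)·3.957²·sin(360°/16) = 47.94 mm²). So its area = 47.94 mm². Layer 13 is larger (47.94 vs 33.92 mm²).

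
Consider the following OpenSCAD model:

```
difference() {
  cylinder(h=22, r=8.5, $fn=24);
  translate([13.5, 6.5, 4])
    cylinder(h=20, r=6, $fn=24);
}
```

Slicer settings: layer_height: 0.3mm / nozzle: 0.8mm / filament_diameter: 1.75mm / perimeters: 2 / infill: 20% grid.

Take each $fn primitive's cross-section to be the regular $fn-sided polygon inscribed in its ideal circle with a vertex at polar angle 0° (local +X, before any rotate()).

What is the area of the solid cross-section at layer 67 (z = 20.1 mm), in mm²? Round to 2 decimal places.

224.40 mm²

At z = 20.1 mm: the cylinder: section is a regular 24-gon, circumradius r=8.5 (area = (24/2)·8.500²·sin(360°/24) = 224.40 mm²); the r=6 cylinder at (13.5, 6.5) gives a regular 24-gon of circumradius 6 (constant along its height) (area = (24/2)·6.000²·sin(360°/24) = 111.81 mm²); Subtracting the remaining from the first: starting from the r=8.5 cylinder (224.40 mm²), the r=6 cylinder at (13.5, 6.5) misses the remaining region (no effect) — area = 224.40 mm². Overall, the cross-section is a single solid region. Net area = 224.40 mm².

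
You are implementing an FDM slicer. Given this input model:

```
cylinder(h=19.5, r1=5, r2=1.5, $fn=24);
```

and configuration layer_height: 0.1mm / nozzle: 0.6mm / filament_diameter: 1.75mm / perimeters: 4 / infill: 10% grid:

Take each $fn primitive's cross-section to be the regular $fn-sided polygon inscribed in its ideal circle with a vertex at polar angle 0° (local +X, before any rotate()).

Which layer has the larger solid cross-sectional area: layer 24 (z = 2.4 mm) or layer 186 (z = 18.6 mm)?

layer 24 (z = 2.4 mm)

Layer 24 (z = 2.4): the cone: at t=0.123 of its height the radius interpolates to r₁+(r₂−r₁)t = 4.569, giving a regular 24-gon of that circumradius (area = (24/2)·4.569²·sin(360°/24) = 64.84 mm²). So its area = 64.84 mm². Layer 186 (z = 18.6): the cone (r1=5→r2=1.5) has section circumradius 1.662 here — a regular 24-gon (area = (24/2)·1.662²·sin(360°/24) = 8.57 mm²). So its area = 8.57 mm². Layer 24 is larger (64.84 vs 8.57 mm²).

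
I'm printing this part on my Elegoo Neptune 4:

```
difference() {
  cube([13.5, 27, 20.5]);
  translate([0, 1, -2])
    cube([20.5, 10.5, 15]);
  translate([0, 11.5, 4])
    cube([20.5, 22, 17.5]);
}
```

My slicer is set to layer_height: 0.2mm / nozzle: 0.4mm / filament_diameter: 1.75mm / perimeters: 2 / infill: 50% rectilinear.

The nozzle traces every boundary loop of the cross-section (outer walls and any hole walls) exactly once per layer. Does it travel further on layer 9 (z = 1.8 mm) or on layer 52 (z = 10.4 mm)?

layer 9 (z = 1.8 mm)

Layer 9 (z = 1.8): the cube (footprint 13.5×27) is included at this height (perimeter 81.00 mm); the cube at (0, 1) is present — its section is the full 20.5×10.5 rectangle (perimeter 62.00 mm); the cube at (0, 11.5) is absent (z outside [4, 21.5]); After the difference (first − rest): starting from the 13.5×27 cube, the 20.5×10.5 cube at (0, 1) partially overlaps it — only the 141.75 mm² overlap (of its 215.25 mm²) is removed, clipping the outline — boundary = 87.00 mm. So its perimeter = 87.00 mm. Layer 52 (z = 10.4): the cube is present — its section is the full 13.5×27 rectangle (perimeter 81.00 mm); the 20.5×10.5 cube at (0, 1) contributes its full rectangle (perimeter 62.00 mm); the cube at (0, 11.5) is present — its section is the full 20.5×22 rectangle (perimeter 85.00 mm); Subtracting the remaining from the first: starting from the 13.5×27 cube, the 20.5×10.5 cube at (0, 1) partially overlaps it — only the 141.75 mm² overlap (of its 215.25 mm²) is removed, clipping the outline; the 20.5×22 cube at (0, 11.5) partially overlaps it — only the 209.25 mm² overlap (of its 451.00 mm²) is removed, clipping the outline — boundary = 29.00 mm. So its perimeter = 29.00 mm. Layer 9 is larger (87.00 vs 29.00 mm).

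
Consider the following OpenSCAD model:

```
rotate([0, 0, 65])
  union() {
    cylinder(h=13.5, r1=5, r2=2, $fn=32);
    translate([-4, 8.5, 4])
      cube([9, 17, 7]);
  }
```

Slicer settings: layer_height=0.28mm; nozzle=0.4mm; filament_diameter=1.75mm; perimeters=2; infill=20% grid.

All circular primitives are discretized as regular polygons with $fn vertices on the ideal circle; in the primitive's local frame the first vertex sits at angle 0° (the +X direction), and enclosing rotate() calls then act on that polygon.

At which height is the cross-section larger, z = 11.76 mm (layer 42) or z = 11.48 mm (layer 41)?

layer 41 (z = 11.48 mm)

Layer 42 (z = 11.76): the cone contributes a regular 32-gon of circumradius 2.387 (interpolated between r1=5 and r2=2 at t=0.871) (area = (32/2)·2.387²·sin(360°/32) = 17.78 mm²); the cube at (-4, 8.5) is not intersected at this z (z outside [4, 11]); Combining (union): only the cone is present, so the union is just that shape — area = 17.78 mm²; (rotated 65° about Z; rotation is an isometry so areas/perimeters/island counts are preserved). So its area = 17.78 mm². Layer 41 (z = 11.48): the cone (r1=5→r2=2) has section circumradius 2.449 here — a regular 32-gon (area = (32/2)·2.449²·sin(360°/32) = 18.72 mm²); the cube at (-4, 8.5) is not intersected at this z (z outside [4, 11]); Combining (union): only the cone is present, so the union is just that shape — area = 18.72 mm²; (whole slice rotated 65° about Z — lengths, areas and connectivity unchanged). So its area = 18.72 mm². Layer 41 is larger (18.72 vs 17.78 mm²).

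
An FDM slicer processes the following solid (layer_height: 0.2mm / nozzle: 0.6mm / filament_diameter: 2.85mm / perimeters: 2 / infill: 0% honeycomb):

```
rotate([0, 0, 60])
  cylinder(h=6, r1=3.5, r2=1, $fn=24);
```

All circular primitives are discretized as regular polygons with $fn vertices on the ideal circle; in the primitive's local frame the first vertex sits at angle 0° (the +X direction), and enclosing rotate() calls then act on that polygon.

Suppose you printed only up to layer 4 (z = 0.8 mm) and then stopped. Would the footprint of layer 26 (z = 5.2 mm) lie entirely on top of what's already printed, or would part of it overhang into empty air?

Compare the two slices. At z = 0.8: the cone contributes a regular 24-gon of circumradius 3.167 (interpolated between r1=3.5 and r2=1 at t=0.133) (area = (24/2)·3.167²·sin(360°/24) = 31.14 mm²); (whole slice rotated 60° about Z — lengths, areas and connectivity unchanged). At z = 5.2: the cone: at t=0.867 of its height the radius interpolates to r₁+(r₂−r₁)t = 1.333, giving a regular 24-gon of that circumradius (area = (24/2)·1.333²·sin(360°/24) = 5.52 mm²); (whole slice rotated 60° about Z — lengths, areas and connectivity unchanged). Checking containment: the cross-section at z = 5.2 is a subset of the cross-section at z = 0.8.

entirely on top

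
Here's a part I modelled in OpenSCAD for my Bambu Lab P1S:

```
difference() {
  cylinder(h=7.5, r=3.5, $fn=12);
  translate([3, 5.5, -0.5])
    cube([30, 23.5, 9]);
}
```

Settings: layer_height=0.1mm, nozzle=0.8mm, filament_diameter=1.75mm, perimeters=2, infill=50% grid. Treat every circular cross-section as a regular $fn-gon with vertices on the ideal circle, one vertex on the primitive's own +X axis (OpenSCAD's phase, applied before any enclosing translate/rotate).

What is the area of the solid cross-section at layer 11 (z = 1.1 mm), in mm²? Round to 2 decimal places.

At z = 1.1 mm: the r=3.5 cylinder contributes a regular 12-gon of circumradius 3.5 (area = (12/2)·3.500²·sin(360°/12) = 36.75 mm²); the cube at (3, 5.5) (footprint 30×23.5) is included at this height (area 705.00 mm²); Taking the first minus the rest: starting from the r=3.5 cylinder (36.75 mm²), the 30×23.5 cube at (3, 5.5) misses the remaining region (no effect) — area = 36.75 mm². Overall, the cross-section is a single solid region. Net area = 36.75 mm².

36.75 mm²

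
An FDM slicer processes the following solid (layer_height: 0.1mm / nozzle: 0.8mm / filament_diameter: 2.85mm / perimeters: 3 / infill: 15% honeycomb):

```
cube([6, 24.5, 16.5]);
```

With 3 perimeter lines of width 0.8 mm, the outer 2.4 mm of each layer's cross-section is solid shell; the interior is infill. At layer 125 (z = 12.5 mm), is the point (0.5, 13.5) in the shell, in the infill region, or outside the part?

shell

At z = 12.5 mm: the cube (footprint 6×24.5) is included at this height. Overall, the cross-section is a single solid region. The nearest boundary edge runs (0.00, 24.50)→(0.00, 0.00); distance from the point to it = 0.50 mm. The point is inside the cross-section, 0.50 mm from the nearest boundary — within the 2.4 mm shell band (3 × 0.8).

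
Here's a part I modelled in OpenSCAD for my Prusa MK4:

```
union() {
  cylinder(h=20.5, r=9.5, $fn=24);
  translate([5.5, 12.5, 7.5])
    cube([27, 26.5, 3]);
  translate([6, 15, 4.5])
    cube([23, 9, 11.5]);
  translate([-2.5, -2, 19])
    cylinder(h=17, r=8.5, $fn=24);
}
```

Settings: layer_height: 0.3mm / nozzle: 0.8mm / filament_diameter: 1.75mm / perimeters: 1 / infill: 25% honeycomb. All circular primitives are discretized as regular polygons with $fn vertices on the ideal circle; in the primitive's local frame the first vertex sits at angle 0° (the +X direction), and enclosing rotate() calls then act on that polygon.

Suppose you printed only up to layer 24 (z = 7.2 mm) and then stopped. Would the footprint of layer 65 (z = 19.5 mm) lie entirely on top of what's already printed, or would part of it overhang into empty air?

Compare the two slices. At z = 7.2: the cylinder: section is a regular 24-gon, circumradius r=9.5 (area = (24/2)·9.500²·sin(360°/24) = 280.30 mm²); the cube at (5.5, 12.5) is not intersected at this z (z outside [7.5, 10.5]); the cube at (6, 15) (footprint 23×9) is included at this height (area 207.00 mm²); the cylinder at (-2.5, -2) is not intersected at this z (z outside [19, 36]); Combining (union): the 2 present regions are separate (no shared area or edge), so areas and boundary lengths simply add and each stays a separate island — area = 487.30 mm². At z = 19.5: the r=9.5 cylinder gives a regular 24-gon of circumradius 9.5 (constant along its height) (area = (24/2)·9.500²·sin(360°/24) = 280.30 mm²); the cube at (5.5, 12.5) does not reach this height (z outside [7.5, 10.5]); the cube at (6, 15) does not reach this height (z outside [4.5, 16]); the cylinder at (-2.5, -2): section is a regular 24-gon, circumradius r=8.5 (area = (24/2)·8.500²·sin(360°/24) = 224.40 mm²); Merging all regions: the regions partially overlap — summed areas 504.70 mm² minus the doubly-counted overlap 192.51 mm² gives 312.19 mm² — area = 312.19 mm². Checking containment: at z = 19.5 the cross-section extends beyond the z = 7.2 cross-section by about 31.89 mm².

part overhangs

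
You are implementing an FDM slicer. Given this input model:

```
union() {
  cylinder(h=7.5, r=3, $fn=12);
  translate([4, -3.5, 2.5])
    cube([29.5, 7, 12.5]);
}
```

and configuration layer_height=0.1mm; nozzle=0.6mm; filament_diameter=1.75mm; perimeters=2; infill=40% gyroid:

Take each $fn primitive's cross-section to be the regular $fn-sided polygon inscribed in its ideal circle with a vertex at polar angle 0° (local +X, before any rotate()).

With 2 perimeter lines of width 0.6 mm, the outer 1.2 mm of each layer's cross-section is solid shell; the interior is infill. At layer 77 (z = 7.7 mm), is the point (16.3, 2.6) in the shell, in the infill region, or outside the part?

At z = 7.7 mm: the cylinder is not intersected at this z (z outside [0, 7.5]); the cube at (4, -3.5) (footprint 29.5×7) is included at this height; Taking the union: only the 29.5×7 cube at (4, -3.5) is present, so the union is just that shape — 1 connected region. Overall, the cross-section is a single solid region. The nearest boundary edge runs (33.50, 3.50)→(4.00, 3.50); distance from the point to it = 0.90 mm. The point is inside the cross-section, 0.90 mm from the nearest boundary — within the 1.2 mm shell band (2 × 0.6).

shell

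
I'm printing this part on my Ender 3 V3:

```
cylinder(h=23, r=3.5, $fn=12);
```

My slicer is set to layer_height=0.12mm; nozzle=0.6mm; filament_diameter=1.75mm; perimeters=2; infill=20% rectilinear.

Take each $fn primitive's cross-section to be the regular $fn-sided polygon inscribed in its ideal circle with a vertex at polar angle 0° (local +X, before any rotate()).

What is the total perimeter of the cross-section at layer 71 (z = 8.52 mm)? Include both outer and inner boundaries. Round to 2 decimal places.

At z = 8.52 mm: the r=3.5 cylinder gives a regular 12-gon of circumradius 3.5 (constant along its height) (perimeter = 2·12·3.500·sin(180°/12) = 21.74 mm). Overall, the cross-section is a single solid region. Total boundary length (outer) = 21.74 mm.

21.74 mm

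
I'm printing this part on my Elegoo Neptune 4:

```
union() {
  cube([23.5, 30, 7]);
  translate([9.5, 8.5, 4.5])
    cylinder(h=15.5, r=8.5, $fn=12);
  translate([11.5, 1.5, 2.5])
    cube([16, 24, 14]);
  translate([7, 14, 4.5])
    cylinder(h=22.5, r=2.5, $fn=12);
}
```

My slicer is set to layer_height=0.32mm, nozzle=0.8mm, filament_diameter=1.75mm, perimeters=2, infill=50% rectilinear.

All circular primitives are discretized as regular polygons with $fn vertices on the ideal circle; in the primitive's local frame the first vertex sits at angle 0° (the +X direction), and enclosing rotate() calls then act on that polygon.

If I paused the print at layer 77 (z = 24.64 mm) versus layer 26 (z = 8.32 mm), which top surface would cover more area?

Layer 77 (z = 24.64): the cube is absent (z outside [0, 7]); the cylinder at (9.5, 8.5) does not reach this height (z outside [4.5, 20]); the cube at (11.5, 1.5) is not intersected at this z (z outside [2.5, 16.5]); the r=2.5 cylinder at (7, 14) gives a regular 12-gon of circumradius 2.5 (constant along its height) (area = (12/2)·2.500²·sin(360°/12) = 18.75 mm²); Taking the union: only the r=2.5 cylinder at (7, 14) is present, so the union is just that shape — area = 18.75 mm². So its area = 18.75 mm². Layer 26 (z = 8.32): the cube does not reach this height (z outside [0, 7]); the cylinder at (9.5, 8.5): section is a regular 12-gon, circumradius r=8.5 (area = (12/2)·8.500²·sin(360°/12) = 216.75 mm²); the cube at (11.5, 1.5) is present — its section is the full 16×24 rectangle (area 384.00 mm²); the cylinder at (7, 14): section is a regular 12-gon, circumradius r=2.5 (area = (12/2)·2.500²·sin(360°/12) = 18.75 mm²); Combining (union): the regions partially overlap — summed areas 619.50 mm² minus the doubly-counted overlap 92.38 mm² gives 527.12 mm² — area = 527.12 mm². So its area = 527.12 mm². Layer 26 is larger (527.12 vs 18.75 mm²).

layer 26 (z = 8.32 mm)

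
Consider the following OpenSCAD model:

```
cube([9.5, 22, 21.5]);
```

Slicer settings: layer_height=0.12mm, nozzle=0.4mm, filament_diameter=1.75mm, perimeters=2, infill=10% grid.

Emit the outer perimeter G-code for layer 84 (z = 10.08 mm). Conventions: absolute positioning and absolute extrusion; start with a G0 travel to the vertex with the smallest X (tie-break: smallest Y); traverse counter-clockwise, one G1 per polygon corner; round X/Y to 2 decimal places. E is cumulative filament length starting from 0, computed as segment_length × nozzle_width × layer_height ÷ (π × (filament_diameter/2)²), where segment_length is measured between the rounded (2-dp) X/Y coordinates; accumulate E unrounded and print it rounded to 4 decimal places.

At z = 10.08 mm: the cube (footprint 9.5×22) is included at this height. The outline is a single polygon with 4 vertices. Extrusion per mm of travel: 0.4 × 0.12 / (π × 0.875²) = 0.019956. Accumulating E over each segment gives final E = 1.2572.

G0 X0.00 Y0.00 Z10.08
G1 X9.50 Y0.00 E0.1896
G1 X9.50 Y22.00 E0.6286
G1 X0.00 Y22.00 E0.8182
G1 X0.00 Y0.00 E1.2572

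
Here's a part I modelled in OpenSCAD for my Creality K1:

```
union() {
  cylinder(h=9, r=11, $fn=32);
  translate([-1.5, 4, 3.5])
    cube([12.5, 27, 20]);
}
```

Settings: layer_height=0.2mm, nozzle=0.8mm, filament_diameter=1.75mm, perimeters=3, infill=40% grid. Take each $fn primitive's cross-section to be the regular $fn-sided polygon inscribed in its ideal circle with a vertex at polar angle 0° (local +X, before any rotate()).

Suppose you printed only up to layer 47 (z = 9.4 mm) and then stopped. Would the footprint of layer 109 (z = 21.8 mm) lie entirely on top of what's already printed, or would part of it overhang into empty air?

entirely on top

Compare the two slices. At z = 9.4: the cylinder is not intersected at this z (z outside [0, 9]); the cube at (-1.5, 4) (footprint 12.5×27) is included at this height (area 337.50 mm²); Combining (union): only the 12.5×27 cube at (-1.5, 4) is present, so the union is just that shape — area = 337.50 mm². At z = 21.8: the cylinder is absent (z outside [0, 9]); the cube at (-1.5, 4) is present — its section is the full 12.5×27 rectangle (area 337.50 mm²); Taking the union: only the 12.5×27 cube at (-1.5, 4) is present, so the union is just that shape — area = 337.50 mm². Checking containment: the cross-section at z = 21.8 is a subset of the cross-section at z = 9.4.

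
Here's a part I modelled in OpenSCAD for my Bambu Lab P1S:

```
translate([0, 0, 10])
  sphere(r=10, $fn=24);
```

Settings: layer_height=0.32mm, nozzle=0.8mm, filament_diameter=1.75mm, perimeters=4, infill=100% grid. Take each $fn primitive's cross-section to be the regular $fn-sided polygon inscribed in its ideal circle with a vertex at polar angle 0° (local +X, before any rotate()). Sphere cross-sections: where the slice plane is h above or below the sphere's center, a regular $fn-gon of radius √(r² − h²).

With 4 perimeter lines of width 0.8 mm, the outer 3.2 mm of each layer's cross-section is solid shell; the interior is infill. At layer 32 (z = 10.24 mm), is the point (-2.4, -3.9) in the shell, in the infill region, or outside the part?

infill

At z = 10.24 mm: the r=10 sphere slices to a regular 24-gon of circumradius 9.997 (√(r²−h²) with h=0.24 from center). Overall, the cross-section is a single solid region. The nearest boundary edge runs (-7.07, -7.07)→(-5.00, -8.66); distance from the point to it = 5.36 mm. The point is inside the cross-section and 5.36 mm from the nearest boundary — more than the 3.2 mm shell width (4 × 0.8), so it's in the infill interior.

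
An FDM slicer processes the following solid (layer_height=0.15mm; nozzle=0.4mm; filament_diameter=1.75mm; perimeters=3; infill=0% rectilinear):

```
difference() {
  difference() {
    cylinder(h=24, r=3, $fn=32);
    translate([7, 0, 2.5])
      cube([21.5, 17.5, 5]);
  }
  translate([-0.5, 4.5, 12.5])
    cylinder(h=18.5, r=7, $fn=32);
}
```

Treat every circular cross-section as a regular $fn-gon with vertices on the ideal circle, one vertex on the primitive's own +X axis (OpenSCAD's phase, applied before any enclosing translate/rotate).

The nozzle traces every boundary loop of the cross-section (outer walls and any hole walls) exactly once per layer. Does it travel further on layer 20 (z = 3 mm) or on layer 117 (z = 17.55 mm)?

Layer 20 (z = 3): the r=3 cylinder contributes a regular 32-gon of circumradius 3 (perimeter = 2·32·3.000·sin(180°/32) = 18.82 mm); the cube at (7, 0) (footprint 21.5×17.5) is included at this height (perimeter 78.00 mm); Subtracting the remaining from the first: starting from the r=3 cylinder, the 21.5×17.5 cube at (7, 0) misses the remaining region (no effect) — boundary = 18.82 mm; the cylinder at (-0.5, 4.5) does not reach this height (z outside [12.5, 31]); Subtracting the remaining from the first: none of the subtracted shapes is present at this height, so that combined region is unchanged — boundary = 18.82 mm. So its perimeter = 18.82 mm. Layer 117 (z = 17.55): the r=3 cylinder contributes a regular 32-gon of circumradius 3 (perimeter = 2·32·3.000·sin(180°/32) = 18.82 mm); the cube at (7, 0) is not intersected at this z (z outside [2.5, 7.5]); Subtracting the remaining from the first: none of the subtracted shapes is present at this height, so the r=3 cylinder is unchanged — boundary = 18.82 mm; the r=7 cylinder at (-0.5, 4.5) gives a regular 32-gon of circumradius 7 (constant along its height) (perimeter = 2·32·7.000·sin(180°/32) = 43.91 mm); Subtracting the remaining from the first: starting from that combined region, the r=7 cylinder at (-0.5, 4.5) partially overlaps it — only the 26.50 mm² overlap (of its 152.95 mm²) is removed, clipping the outline — boundary = 8.81 mm. So its perimeter = 8.81 mm. Layer 20 is larger (18.82 vs 8.81 mm).

layer 20 (z = 3 mm)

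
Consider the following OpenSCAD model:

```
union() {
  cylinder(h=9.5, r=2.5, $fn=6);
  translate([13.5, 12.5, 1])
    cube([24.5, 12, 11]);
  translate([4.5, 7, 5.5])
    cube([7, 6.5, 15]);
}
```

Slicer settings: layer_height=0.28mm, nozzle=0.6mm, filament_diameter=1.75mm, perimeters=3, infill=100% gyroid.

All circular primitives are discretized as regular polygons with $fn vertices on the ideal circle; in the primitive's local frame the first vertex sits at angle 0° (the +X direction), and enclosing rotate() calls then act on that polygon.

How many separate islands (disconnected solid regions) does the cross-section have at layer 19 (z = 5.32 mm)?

At z = 5.32 mm: the r=2.5 cylinder contributes a regular 6-gon of circumradius 2.5; the 24.5×12 cube at (13.5, 12.5) contributes its full rectangle; the cube at (4.5, 7) does not reach this height (z outside [5.5, 20.5]); Merging all regions: the 2 present regions are separate (no shared area or edge), so areas and boundary lengths simply add and each stays a separate island — 2 connected regions. Overall, the cross-section has 2 separate islands. Island count = 2.

2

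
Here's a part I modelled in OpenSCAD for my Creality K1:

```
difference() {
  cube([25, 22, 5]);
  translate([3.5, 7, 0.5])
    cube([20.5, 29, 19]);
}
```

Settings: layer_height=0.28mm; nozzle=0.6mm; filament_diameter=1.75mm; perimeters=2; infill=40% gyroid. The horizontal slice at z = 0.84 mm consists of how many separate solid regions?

1

At z = 0.84 mm: the cube (footprint 25×22) is included at this height; the cube at (3.5, 7) is present — its section is the full 20.5×29 rectangle; Taking the first minus the rest: starting from the 25×22 cube, the 20.5×29 cube at (3.5, 7) partially overlaps it — only the 307.50 mm² overlap (of its 594.50 mm²) is removed, clipping the outline — 1 connected region. The result has 1 disconnected region.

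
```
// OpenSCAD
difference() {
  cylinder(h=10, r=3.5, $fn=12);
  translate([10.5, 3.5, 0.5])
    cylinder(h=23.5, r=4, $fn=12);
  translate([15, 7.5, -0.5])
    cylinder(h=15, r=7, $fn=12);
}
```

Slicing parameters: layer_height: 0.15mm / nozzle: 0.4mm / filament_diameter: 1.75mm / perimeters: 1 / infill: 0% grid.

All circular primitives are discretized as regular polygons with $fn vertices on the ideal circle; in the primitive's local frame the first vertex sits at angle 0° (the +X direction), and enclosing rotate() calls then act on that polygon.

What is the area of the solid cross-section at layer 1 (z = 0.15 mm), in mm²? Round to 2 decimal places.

At z = 0.15 mm: the cylinder: section is a regular 12-gon, circumradius r=3.5 (area = (12/2)·3.500²·sin(360°/12) = 36.75 mm²); the cylinder at (10.5, 3.5) does not reach this height (z outside [0.5, 24]); the r=7 cylinder at (15, 7.5) gives a regular 12-gon of circumradius 7 (constant along its height) (area = (12/2)·7.000²·sin(360°/12) = 147.00 mm²); After the difference (first − rest): starting from the r=3.5 cylinder (36.75 mm²), the r=7 cylinder at (15, 7.5) misses the remaining region (no effect) — area = 36.75 mm². Overall, the cross-section is a single solid region. Net area = 36.75 mm².

36.75 mm²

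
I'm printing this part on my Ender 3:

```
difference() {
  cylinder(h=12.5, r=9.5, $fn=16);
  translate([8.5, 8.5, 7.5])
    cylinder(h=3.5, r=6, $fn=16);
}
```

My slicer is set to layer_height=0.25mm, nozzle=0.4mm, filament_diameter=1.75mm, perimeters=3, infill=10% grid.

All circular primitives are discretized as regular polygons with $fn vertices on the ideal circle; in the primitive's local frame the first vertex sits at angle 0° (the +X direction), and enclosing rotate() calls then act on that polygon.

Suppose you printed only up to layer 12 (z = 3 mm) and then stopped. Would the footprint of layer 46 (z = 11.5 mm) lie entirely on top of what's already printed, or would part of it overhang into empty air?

Compare the two slices. At z = 3: the cylinder: section is a regular 16-gon, circumradius r=9.5 (area = (16/2)·9.500²·sin(360°/16) = 276.30 mm²); the cylinder at (8.5, 8.5) does not reach this height (z outside [7.5, 11]); Subtracting the remaining from the first: none of the subtracted shapes is present at this height, so the r=9.5 cylinder is unchanged — area = 276.30 mm². At z = 11.5: the r=9.5 cylinder gives a regular 16-gon of circumradius 9.5 (constant along its height) (area = (16/2)·9.500²·sin(360°/16) = 276.30 mm²); the cylinder at (8.5, 8.5) is absent (z outside [7.5, 11]); Subtracting the remaining from the first: none of the subtracted shapes is present at this height, so the r=9.5 cylinder is unchanged — area = 276.30 mm². Checking containment: the cross-section at z = 11.5 is a subset of the cross-section at z = 3.

entirely on top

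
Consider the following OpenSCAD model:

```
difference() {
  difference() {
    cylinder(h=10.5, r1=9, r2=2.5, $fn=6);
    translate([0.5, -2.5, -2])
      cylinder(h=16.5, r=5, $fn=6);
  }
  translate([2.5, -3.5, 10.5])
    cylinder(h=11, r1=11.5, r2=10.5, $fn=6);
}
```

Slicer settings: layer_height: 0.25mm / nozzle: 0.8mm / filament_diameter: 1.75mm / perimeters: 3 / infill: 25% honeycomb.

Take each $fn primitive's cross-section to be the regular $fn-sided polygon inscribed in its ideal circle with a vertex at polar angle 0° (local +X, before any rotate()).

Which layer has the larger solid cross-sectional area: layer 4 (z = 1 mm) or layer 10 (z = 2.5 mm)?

Layer 4 (z = 1): the cone (r1=9→r2=2.5) has section circumradius 8.381 here — a regular 6-gon (area = (6/2)·8.381²·sin(360°/6) = 182.49 mm²); the r=5 cylinder at (0.5, -2.5) contributes a regular 6-gon of circumradius 5 (area = (6/2)·5.000²·sin(360°/6) = 64.95 mm²); Taking the first minus the rest: starting from the cone (182.49 mm²), the r=5 cylinder at (0.5, -2.5) lies wholly inside it (removes its full 64.95 mm² and its 30.00 mm outline becomes a hole wall) — area = 117.54 mm²; the cone at (2.5, -3.5) is not intersected at this z (z outside [10.5, 21.5]); Subtracting the remaining from the first: none of the subtracted shapes is present at this height, so the result so far is unchanged — area = 117.54 mm². So its area = 117.54 mm². Layer 10 (z = 2.5): the cone contributes a regular 6-gon of circumradius 7.452 (interpolated between r1=9 and r2=2.5 at t=0.238) (area = (6/2)·7.452²·sin(360°/6) = 144.29 mm²); the r=5 cylinder at (0.5, -2.5) gives a regular 6-gon of circumradius 5 (constant along its height) (area = (6/2)·5.000²·sin(360°/6) = 64.95 mm²); Taking the first minus the rest: starting from the cone (144.29 mm²), the r=5 cylinder at (0.5, -2.5) partially overlaps it — only the 62.99 mm² overlap (of its 64.95 mm²) is removed, clipping the outline — area = 81.30 mm²; the cone at (2.5, -3.5) does not reach this height (z outside [10.5, 21.5]); Subtracting the remaining from the first: none of the subtracted shapes is present at this height, so that combined region is unchanged — area = 81.30 mm². So its area = 81.30 mm². Layer 4 is larger (117.54 vs 81.30 mm²).

layer 4 (z = 1 mm)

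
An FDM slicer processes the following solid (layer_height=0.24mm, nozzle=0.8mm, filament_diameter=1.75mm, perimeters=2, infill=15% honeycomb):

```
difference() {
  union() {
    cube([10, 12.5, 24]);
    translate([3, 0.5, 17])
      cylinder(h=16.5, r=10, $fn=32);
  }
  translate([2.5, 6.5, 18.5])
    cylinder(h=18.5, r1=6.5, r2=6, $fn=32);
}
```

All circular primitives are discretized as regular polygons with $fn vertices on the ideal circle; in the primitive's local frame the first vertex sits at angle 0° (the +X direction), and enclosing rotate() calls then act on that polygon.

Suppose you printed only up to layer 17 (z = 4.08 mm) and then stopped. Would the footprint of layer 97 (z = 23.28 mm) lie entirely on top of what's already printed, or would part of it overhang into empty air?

part overhangs

Compare the two slices. At z = 4.08: the cube (footprint 10×12.5) is included at this height (area 125.00 mm²); the cylinder at (3, 0.5) does not reach this height (z outside [17, 33.5]); Merging all regions: only the 10×12.5 cube is present, so the union is just that shape — area = 125.00 mm²; the cone at (2.5, 6.5) is absent (z outside [18.5, 37]); Subtracting the remaining from the first: none of the subtracted shapes is present at this height, so that combined region is unchanged — area = 125.00 mm². At z = 23.28: the cube (footprint 10×12.5) is included at this height (area 125.00 mm²); the r=10 cylinder at (3, 0.5) gives a regular 32-gon of circumradius 10 (constant along its height) (area = (32/2)·10.000²·sin(360°/32) = 312.14 mm²); Taking the union: the regions partially overlap — summed areas 437.14 mm² minus the doubly-counted overlap 97.96 mm² gives 339.19 mm² — area = 339.19 mm²; the cone at (2.5, 6.5) (r1=6.5→r2=6) has section circumradius 6.371 here — a regular 32-gon (area = (32/2)·6.371²·sin(360°/32) = 126.69 mm²); After the difference (first − rest): starting from the result so far (339.19 mm²), the cone at (2.5, 6.5) partially overlaps it — only the 119.34 mm² overlap (of its 126.69 mm²) is removed, clipping the outline — area = 219.85 mm². Checking containment: at z = 23.28 the cross-section extends beyond the z = 4.08 cross-section by about 188.14 mm².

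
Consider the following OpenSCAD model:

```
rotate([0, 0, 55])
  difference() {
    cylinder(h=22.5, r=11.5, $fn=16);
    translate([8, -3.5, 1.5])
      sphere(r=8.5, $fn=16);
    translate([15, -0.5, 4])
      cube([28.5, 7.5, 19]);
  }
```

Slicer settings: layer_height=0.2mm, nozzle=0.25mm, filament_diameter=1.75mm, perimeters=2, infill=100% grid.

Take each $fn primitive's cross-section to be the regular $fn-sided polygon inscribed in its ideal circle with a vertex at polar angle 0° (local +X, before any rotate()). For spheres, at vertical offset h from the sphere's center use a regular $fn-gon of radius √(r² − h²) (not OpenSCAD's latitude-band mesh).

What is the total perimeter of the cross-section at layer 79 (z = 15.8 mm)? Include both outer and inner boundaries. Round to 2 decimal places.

At z = 15.8 mm: the r=11.5 cylinder contributes a regular 16-gon of circumradius 11.5 (perimeter = 2·16·11.500·sin(180°/16) = 71.79 mm); the sphere at (8, -3.5) does not reach this height (|z−center|=14.300 > r=8.5); the 28.5×7.5 cube at (15, -0.5) contributes its full rectangle (perimeter 72.00 mm); After the difference (first − rest): starting from the r=11.5 cylinder, the 28.5×7.5 cube at (15, -0.5) misses the remaining region (no effect) — boundary = 71.79 mm; (whole slice rotated 55° about Z — lengths, areas and connectivity unchanged). Overall, the cross-section is a single solid region. Total boundary length (outer) = 71.79 mm.

71.79 mm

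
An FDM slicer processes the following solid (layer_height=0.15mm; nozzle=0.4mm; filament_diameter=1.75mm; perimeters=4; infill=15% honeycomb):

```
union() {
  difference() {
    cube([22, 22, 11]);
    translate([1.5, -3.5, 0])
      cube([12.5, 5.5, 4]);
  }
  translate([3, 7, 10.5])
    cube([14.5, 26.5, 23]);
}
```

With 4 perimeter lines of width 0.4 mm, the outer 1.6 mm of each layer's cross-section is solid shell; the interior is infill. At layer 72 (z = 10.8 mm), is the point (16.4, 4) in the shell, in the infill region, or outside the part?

infill

At z = 10.8 mm: the 22×22 cube contributes its full rectangle; the cube at (1.5, -3.5) is not intersected at this z (z outside [0, 4]); Taking the first minus the rest: none of the subtracted shapes is present at this height, so the 22×22 cube is unchanged — 1 connected region; the 14.5×26.5 cube at (3, 7) contributes its full rectangle; Combining (union): the regions partially overlap (shared area 217.50 mm²), so overlapping operands fuse into one piece — 1 connected region. Overall, the cross-section is a single solid region. The nearest boundary edge runs (22.00, 0.00)→(0.00, 0.00); distance from the point to it = 4.00 mm. The point is inside the cross-section and 4.00 mm from the nearest boundary — more than the 1.6 mm shell width (4 × 0.4), so it's in the infill interior.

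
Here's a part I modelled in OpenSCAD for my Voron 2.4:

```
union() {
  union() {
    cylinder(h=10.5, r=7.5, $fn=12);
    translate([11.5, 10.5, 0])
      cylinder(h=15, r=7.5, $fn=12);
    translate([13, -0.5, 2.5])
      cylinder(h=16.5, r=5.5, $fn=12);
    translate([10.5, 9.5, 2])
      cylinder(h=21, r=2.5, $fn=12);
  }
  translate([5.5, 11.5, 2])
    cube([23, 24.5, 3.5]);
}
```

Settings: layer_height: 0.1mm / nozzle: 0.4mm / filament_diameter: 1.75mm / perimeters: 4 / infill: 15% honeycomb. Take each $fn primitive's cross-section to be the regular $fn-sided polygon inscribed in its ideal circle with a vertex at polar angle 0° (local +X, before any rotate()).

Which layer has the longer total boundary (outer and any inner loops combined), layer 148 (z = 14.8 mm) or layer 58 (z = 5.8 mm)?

Layer 148 (z = 14.8): the cylinder does not reach this height (z outside [0, 10.5]); the cylinder at (11.5, 10.5): section is a regular 12-gon, circumradius r=7.5 (perimeter = 2·12·7.500·sin(180°/12) = 46.59 mm); the cylinder at (13, -0.5): section is a regular 12-gon, circumradius r=5.5 (perimeter = 2·12·5.500·sin(180°/12) = 34.16 mm); the cylinder at (10.5, 9.5): section is a regular 12-gon, circumradius r=2.5 (perimeter = 2·12·2.500·sin(180°/12) = 15.53 mm); Combining (union): the regions partially overlap (shared area 25.37 mm²), so the edge portions inside another operand are dropped and the merged outline is re-measured after clipping — boundary = 67.85 mm; the cube at (5.5, 11.5) is not intersected at this z (z outside [2, 5.5]); Taking the union: only the result so far is present, so the union is just that shape — boundary = 67.85 mm. So its perimeter = 67.85 mm. Layer 58 (z = 5.8): the r=7.5 cylinder gives a regular 12-gon of circumradius 7.5 (constant along its height) (perimeter = 2·12·7.500·sin(180°/12) = 46.59 mm); the r=7.5 cylinder at (11.5, 10.5) gives a regular 12-gon of circumradius 7.5 (constant along its height) (perimeter = 2·12·7.500·sin(180°/12) = 46.59 mm); the r=5.5 cylinder at (13, -0.5) gives a regular 12-gon of circumradius 5.5 (constant along its height) (perimeter = 2·12·5.500·sin(180°/12) = 34.16 mm); the r=2.5 cylinder at (10.5, 9.5) contributes a regular 12-gon of circumradius 2.5 (perimeter = 2·12·2.500·sin(180°/12) = 15.53 mm); Combining (union): the regions partially overlap (shared area 25.37 mm²), so the edge portions inside another operand are dropped and the merged outline is re-measured after clipping — boundary = 114.44 mm; the cube at (5.5, 11.5) does not reach this height (z outside [2, 5.5]); Combining (union): only that combined region is present, so the union is just that shape — boundary = 114.44 mm. So its perimeter = 114.44 mm. Layer 58 is larger (114.44 vs 67.85 mm).

layer 58 (z = 5.8 mm)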